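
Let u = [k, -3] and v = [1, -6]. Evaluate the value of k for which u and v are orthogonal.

u · v = k·1 + (-3)·(-6) = 18 + 1k
Set equal to 0: 1k = -18, so k = -18.

-18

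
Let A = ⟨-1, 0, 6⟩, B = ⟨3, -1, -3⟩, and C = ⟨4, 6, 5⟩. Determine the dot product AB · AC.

23

AB = B − A = (4, -1, -9)
AC = C − A = (5, 6, -1)
AB · AC = 4·5 + (-1)·6 + (-9)·(-1) = 20 - 6 + 9 = 23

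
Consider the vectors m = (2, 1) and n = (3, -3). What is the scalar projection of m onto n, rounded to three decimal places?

0.707

m · n = 2·3 + 1·(-3) = 6 - 3 = 3
|n| = √(9 + 9) = √18 ≈ 4.2426
comp_n m = 3 / √18 ≈ 0.707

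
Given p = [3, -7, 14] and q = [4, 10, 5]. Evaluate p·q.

p · q = 3·4 + (-7)·10 + 14·5 = 12 - 70 + 70 = 12

12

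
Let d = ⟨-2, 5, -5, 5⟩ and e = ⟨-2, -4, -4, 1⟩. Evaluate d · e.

d · e = (-2)·(-2) + 5·(-4) + (-5)·(-4) + 5·1 = 4 - 20 + 20 + 5 = 9

9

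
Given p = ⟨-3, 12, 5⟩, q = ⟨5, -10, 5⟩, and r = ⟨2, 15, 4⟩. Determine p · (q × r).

q × r:
i: (-10)·4 - 5·15 = -40 - 75 = -115
j: 5·2 - 5·4 = 10 - 20 = -10
k: 5·15 - (-10)·2 = 75 - (-20) = 95
q × r = (-115, -10, 95)
p · (q × r) = (-3)·(-115) + 12·(-10) + 5·95 = 345 - 120 + 475 = 700

700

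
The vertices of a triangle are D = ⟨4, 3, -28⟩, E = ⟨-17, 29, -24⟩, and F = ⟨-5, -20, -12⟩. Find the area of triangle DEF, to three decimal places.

464.261

DE = (-21, 26, 4),  DF = (-9, -23, 16)
i: 26·16 - 4·(-23) = 416 - (-92) = 508
j: 4·(-9) - (-21)·16 = -36 - (-336) = 300
k: (-21)·(-23) - 26·(-9) = 483 - (-234) = 717
DE × DF = (508, 300, 717)
|DE × DF| = √862153 ≈ 928.5219
area = ½ · 928.5219 ≈ 464.261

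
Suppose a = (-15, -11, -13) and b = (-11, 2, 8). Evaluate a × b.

i: (-11)·8 - (-13)·2 = -88 - (-26) = -62
j: (-13)·(-11) - (-15)·8 = 143 - (-120) = 263
k: (-15)·2 - (-11)·(-11) = -30 - 121 = -151
a × b = (-62, 263, -151)

(-62, 263, -151)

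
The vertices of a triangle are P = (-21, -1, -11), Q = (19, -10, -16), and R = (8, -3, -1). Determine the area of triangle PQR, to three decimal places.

291.456

PQ = (40, -9, -5),  PR = (29, -2, 10)
i: (-9)·10 - (-5)·(-2) = -90 - 10 = -100
j: (-5)·29 - 40·10 = -145 - 400 = -545
k: 40·(-2) - (-9)·29 = -80 - (-261) = 181
PQ × PR = (-100, -545, 181)
|PQ × PR| = √339786 ≈ 582.9117
area = ½ · 582.9117 ≈ 291.456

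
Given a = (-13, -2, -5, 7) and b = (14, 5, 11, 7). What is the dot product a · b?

-198

a · b = (-13)·14 + (-2)·5 + (-5)·11 + 7·7 = -182 - 10 - 55 + 49 = -198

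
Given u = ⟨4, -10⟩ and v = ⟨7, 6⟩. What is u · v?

-32

u · v = 4·7 + (-10)·6 = 28 - 60 = -32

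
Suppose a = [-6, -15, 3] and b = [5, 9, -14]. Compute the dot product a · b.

-207

a · b = (-6)·5 + (-15)·9 + 3·(-14) = -30 - 135 - 42 = -207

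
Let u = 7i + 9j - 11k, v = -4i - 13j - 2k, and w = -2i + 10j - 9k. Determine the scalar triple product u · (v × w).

1397

v × w:
i: (-13)·(-9) - (-2)·10 = 117 - (-20) = 137
j: (-2)·(-2) - (-4)·(-9) = 4 - 36 = -32
k: (-4)·10 - (-13)·(-2) = -40 - 26 = -66
v × w = (137, -32, -66)
u · (v × w) = 7·137 + 9·(-32) + (-11)·(-66) = 959 - 288 + 726 = 1397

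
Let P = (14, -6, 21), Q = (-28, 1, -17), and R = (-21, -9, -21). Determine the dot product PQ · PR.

PQ = Q − P = (-42, 7, -38)
PR = R − P = (-35, -3, -42)
PQ · PR = (-42)·(-35) + 7·(-3) + (-38)·(-42) = 1470 - 21 + 1596 = 3045

3045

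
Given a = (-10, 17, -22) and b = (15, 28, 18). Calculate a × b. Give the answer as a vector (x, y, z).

i: 17·18 - (-22)·28 = 306 - (-616) = 922
j: (-22)·15 - (-10)·18 = -330 - (-180) = -150
k: (-10)·28 - 17·15 = -280 - 255 = -535
a × b = (922, -150, -535)

(922, -150, -535)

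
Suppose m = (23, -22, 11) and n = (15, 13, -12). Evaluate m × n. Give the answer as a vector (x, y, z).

(121, 441, 629)

i: (-22)·(-12) - 11·13 = 264 - 143 = 121
j: 11·15 - 23·(-12) = 165 - (-276) = 441
k: 23·13 - (-22)·15 = 299 - (-330) = 629
m × n = (121, 441, 629)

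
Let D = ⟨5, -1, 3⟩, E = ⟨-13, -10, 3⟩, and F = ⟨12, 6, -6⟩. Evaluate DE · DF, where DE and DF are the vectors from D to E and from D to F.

-189

DE = E − D = (-18, -9, 0)
DF = F − D = (7, 7, -9)
DE · DF = (-18)·7 + (-9)·7 + 0·(-9) = -126 - 63 + 0 = -189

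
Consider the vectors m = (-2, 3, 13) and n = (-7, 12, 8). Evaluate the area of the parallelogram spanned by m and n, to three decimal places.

151.849

i: 3·8 - 13·12 = 24 - 156 = -132
j: 13·(-7) - (-2)·8 = -91 - (-16) = -75
k: (-2)·12 - 3·(-7) = -24 - (-21) = -3
m × n = (-132, -75, -3)
|m × n| = √((-132)² + (-75)² + (-3)²) = √23058 ≈ 151.8486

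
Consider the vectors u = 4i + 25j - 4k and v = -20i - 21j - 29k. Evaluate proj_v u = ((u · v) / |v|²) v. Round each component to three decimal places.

(5.815, 6.105, 8.431)

u · v = 4·(-20) + 25·(-21) + (-4)·(-29) = -80 - 525 + 116 = -489
|v|² = 400 + 441 + 841 = 1682
proj_v u = (-489/1682) · (-20, -21, -29) ≈ (5.815, 6.105, 8.431)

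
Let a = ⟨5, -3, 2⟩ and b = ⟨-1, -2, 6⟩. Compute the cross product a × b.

i: (-3)·6 - 2·(-2) = -18 - (-4) = -14
j: 2·(-1) - 5·6 = -2 - 30 = -32
k: 5·(-2) - (-3)·(-1) = -10 - 3 = -13
a × b = (-14, -32, -13)

(-14, -32, -13)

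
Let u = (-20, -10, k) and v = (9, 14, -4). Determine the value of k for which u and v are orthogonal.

u · v = (-20)·9 + (-10)·14 + k·(-4) = -320 - 4k
Set equal to 0: -4k = 320, so k = -80.

-80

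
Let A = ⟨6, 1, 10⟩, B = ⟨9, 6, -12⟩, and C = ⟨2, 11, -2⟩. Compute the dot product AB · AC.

302

AB = B − A = (3, 5, -22)
AC = C − A = (-4, 10, -12)
AB · AC = 3·(-4) + 5·10 + (-22)·(-12) = -12 + 50 + 264 = 302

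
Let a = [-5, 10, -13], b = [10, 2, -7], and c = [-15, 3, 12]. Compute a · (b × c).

b × c:
i: 2·12 - (-7)·3 = 24 - (-21) = 45
j: (-7)·(-15) - 10·12 = 105 - 120 = -15
k: 10·3 - 2·(-15) = 30 - (-30) = 60
b × c = (45, -15, 60)
a · (b × c) = (-5)·45 + 10·(-15) + (-13)·60 = -225 - 150 - 780 = -1155

-1155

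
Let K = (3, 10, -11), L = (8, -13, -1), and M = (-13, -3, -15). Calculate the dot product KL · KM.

179

KL = L − K = (5, -23, 10)
KM = M − K = (-16, -13, -4)
KL · KM = 5·(-16) + (-23)·(-13) + 10·(-4) = -80 + 299 - 40 = 179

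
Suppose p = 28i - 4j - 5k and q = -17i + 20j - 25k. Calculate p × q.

(200, 785, 492)

i: (-4)·(-25) - (-5)·20 = 100 - (-100) = 200
j: (-5)·(-17) - 28·(-25) = 85 - (-700) = 785
k: 28·20 - (-4)·(-17) = 560 - 68 = 492
p × q = (200, 785, 492)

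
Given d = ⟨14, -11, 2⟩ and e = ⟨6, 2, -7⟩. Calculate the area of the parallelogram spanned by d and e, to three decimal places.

162.065

i: (-11)·(-7) - 2·2 = 77 - 4 = 73
j: 2·6 - 14·(-7) = 12 - (-98) = 110
k: 14·2 - (-11)·6 = 28 - (-66) = 94
d × e = (73, 110, 94)
|d × e| = √(73² + 110² + 94²) = √26265 ≈ 162.0648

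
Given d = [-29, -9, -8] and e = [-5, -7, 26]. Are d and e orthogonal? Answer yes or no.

d · e = (-29)·(-5) + (-9)·(-7) + (-8)·26 = 145 + 63 - 208 = 0
Zero, so the vectors are orthogonal.

yes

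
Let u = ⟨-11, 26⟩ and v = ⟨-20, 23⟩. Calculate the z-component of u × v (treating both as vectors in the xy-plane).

(-11)·23 - 26·(-20) = -253 - (-520) = 267

267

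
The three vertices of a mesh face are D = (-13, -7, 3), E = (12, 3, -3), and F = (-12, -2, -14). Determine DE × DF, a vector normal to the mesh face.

(-140, 419, 115)

DE = (25, 10, -6)
DF = (1, 5, -17)
i: 10·(-17) - (-6)·5 = -170 - (-30) = -140
j: (-6)·1 - 25·(-17) = -6 - (-425) = 419
k: 25·5 - 10·1 = 125 - 10 = 115
DE × DF = (-140, 419, 115)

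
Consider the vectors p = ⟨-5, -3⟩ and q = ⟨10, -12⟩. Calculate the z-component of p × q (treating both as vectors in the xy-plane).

(-5)·(-12) - (-3)·10 = 60 - (-30) = 90

90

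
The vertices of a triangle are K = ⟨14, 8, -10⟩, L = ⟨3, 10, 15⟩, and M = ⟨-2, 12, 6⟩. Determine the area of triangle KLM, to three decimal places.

KL = (-11, 2, 25),  KM = (-16, 4, 16)
i: 2·16 - 25·4 = 32 - 100 = -68
j: 25·(-16) - (-11)·16 = -400 - (-176) = -224
k: (-11)·4 - 2·(-16) = -44 - (-32) = -12
KL × KM = (-68, -224, -12)
|KL × KM| = √54944 ≈ 234.4014
area = ½ · 234.4014 ≈ 117.201

117.201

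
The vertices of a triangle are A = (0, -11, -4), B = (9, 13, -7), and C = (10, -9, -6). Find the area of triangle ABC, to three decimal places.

AB = (9, 24, -3),  AC = (10, 2, -2)
i: 24·(-2) - (-3)·2 = -48 - (-6) = -42
j: (-3)·10 - 9·(-2) = -30 - (-18) = -12
k: 9·2 - 24·10 = 18 - 240 = -222
AB × AC = (-42, -12, -222)
|AB × AC| = √51192 ≈ 226.2565
area = ½ · 226.2565 ≈ 113.128

113.128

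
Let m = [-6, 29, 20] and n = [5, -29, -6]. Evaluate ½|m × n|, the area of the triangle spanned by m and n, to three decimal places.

i: 29·(-6) - 20·(-29) = -174 - (-580) = 406
j: 20·5 - (-6)·(-6) = 100 - 36 = 64
k: (-6)·(-29) - 29·5 = 174 - 145 = 29
m × n = (406, 64, 29)
|m × n| = √(406² + 64² + 29²) = √169773 ≈ 412.0352
area = ½ · 412.0352 ≈ 206.018

206.018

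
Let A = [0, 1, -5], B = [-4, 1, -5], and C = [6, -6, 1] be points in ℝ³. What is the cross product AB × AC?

AB = (-4, 0, 0)
AC = (6, -7, 6)
i: 0·6 - 0·(-7) = 0 - 0 = 0
j: 0·6 - (-4)·6 = 0 - (-24) = 24
k: (-4)·(-7) - 0·6 = 28 - 0 = 28
AB × AC = (0, 24, 28)

(0, 24, 28)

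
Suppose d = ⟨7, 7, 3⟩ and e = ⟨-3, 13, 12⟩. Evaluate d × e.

i: 7·12 - 3·13 = 84 - 39 = 45
j: 3·(-3) - 7·12 = -9 - 84 = -93
k: 7·13 - 7·(-3) = 91 - (-21) = 112
d × e = (45, -93, 112)

(45, -93, 112)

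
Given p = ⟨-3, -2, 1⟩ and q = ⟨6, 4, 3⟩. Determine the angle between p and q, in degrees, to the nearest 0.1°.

141.9

p · q = (-3)·6 + (-2)·4 + 1·3 = -18 - 8 + 3 = -23
|p|² = 9 + 4 + 1 = 14,  |p| = √14 ≈ 3.741657
|q|² = 36 + 16 + 9 = 61,  |q| = √61 ≈ 7.810250
cos θ = -23 / (3.741657 · 7.810250) ≈ -0.78704
θ = arccos(-0.78704) ≈ 141.9°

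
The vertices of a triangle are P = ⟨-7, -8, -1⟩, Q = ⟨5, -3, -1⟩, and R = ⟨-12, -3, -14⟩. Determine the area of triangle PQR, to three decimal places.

94.586

PQ = (12, 5, 0),  PR = (-5, 5, -13)
i: 5·(-13) - 0·5 = -65 - 0 = -65
j: 0·(-5) - 12·(-13) = 0 - (-156) = 156
k: 12·5 - 5·(-5) = 60 - (-25) = 85
PQ × PR = (-65, 156, 85)
|PQ × PR| = √35786 ≈ 189.1719
area = ½ · 189.1719 ≈ 94.586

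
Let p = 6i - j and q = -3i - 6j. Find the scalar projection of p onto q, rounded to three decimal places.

p · q = 6·(-3) + (-1)·(-6) = -18 + 6 = -12
|q| = √(9 + 36) = √45 ≈ 6.7082
comp_q p = -12 / √45 ≈ -1.789

-1.789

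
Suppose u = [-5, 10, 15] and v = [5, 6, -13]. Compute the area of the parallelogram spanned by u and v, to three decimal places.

234.307

i: 10·(-13) - 15·6 = -130 - 90 = -220
j: 15·5 - (-5)·(-13) = 75 - 65 = 10
k: (-5)·6 - 10·5 = -30 - 50 = -80
u × v = (-220, 10, -80)
|u × v| = √((-220)² + 10² + (-80)²) = √54900 ≈ 234.3075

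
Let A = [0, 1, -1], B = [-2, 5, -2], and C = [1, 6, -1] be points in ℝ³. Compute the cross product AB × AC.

(5, -1, -14)

AB = (-2, 4, -1)
AC = (1, 5, 0)
i: 4·0 - (-1)·5 = 0 - (-5) = 5
j: (-1)·1 - (-2)·0 = -1 - 0 = -1
k: (-2)·5 - 4·1 = -10 - 4 = -14
AB × AC = (5, -1, -14)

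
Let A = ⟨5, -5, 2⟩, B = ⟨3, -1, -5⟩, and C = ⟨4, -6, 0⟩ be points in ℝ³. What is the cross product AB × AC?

AB = (-2, 4, -7)
AC = (-1, -1, -2)
i: 4·(-2) - (-7)·(-1) = -8 - 7 = -15
j: (-7)·(-1) - (-2)·(-2) = 7 - 4 = 3
k: (-2)·(-1) - 4·(-1) = 2 - (-4) = 6
AB × AC = (-15, 3, 6)

(-15, 3, 6)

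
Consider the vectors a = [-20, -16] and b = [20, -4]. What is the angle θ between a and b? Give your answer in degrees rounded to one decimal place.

130.0

a · b = (-20)·20 + (-16)·(-4) = -400 + 64 = -336
|a|² = 400 + 256 = 656,  |a| = √656 ≈ 25.612497
|b|² = 400 + 16 = 416,  |b| = √416 ≈ 20.396078
cos θ = -336 / (25.612497 · 20.396078) ≈ -0.64319
θ = arccos(-0.64319) ≈ 130.0°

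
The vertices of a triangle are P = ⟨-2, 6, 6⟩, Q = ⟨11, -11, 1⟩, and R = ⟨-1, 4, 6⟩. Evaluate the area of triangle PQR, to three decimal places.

PQ = (13, -17, -5),  PR = (1, -2, 0)
i: (-17)·0 - (-5)·(-2) = 0 - 10 = -10
j: (-5)·1 - 13·0 = -5 - 0 = -5
k: 13·(-2) - (-17)·1 = -26 - (-17) = -9
PQ × PR = (-10, -5, -9)
|PQ × PR| = √206 ≈ 14.3527
area = ½ · 14.3527 ≈ 7.176

7.176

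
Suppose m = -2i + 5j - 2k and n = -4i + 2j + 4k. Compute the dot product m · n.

m · n = (-2)·(-4) + 5·2 + (-2)·4 = 8 + 10 - 8 = 10

10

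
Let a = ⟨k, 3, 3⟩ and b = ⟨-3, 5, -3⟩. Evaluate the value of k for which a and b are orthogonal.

2

a · b = k·(-3) + 3·5 + 3·(-3) = 6 - 3k
Set equal to 0: -3k = -6, so k = 2.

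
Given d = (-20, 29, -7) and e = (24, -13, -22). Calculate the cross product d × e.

(-729, -608, -436)

i: 29·(-22) - (-7)·(-13) = -638 - 91 = -729
j: (-7)·24 - (-20)·(-22) = -168 - 440 = -608
k: (-20)·(-13) - 29·24 = 260 - 696 = -436
d × e = (-729, -608, -436)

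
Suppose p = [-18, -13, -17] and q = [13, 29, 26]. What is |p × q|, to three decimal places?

457.868

i: (-13)·26 - (-17)·29 = -338 - (-493) = 155
j: (-17)·13 - (-18)·26 = -221 - (-468) = 247
k: (-18)·29 - (-13)·13 = -522 - (-169) = -353
p × q = (155, 247, -353)
|p × q| = √(155² + 247² + (-353)²) = √209643 ≈ 457.8679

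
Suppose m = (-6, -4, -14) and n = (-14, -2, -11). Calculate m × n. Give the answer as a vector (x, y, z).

(16, 130, -44)

i: (-4)·(-11) - (-14)·(-2) = 44 - 28 = 16
j: (-14)·(-14) - (-6)·(-11) = 196 - 66 = 130
k: (-6)·(-2) - (-4)·(-14) = 12 - 56 = -44
m × n = (16, 130, -44)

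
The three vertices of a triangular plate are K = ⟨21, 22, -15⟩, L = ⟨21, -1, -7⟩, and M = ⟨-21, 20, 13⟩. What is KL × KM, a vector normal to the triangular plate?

(-628, -336, -966)

KL = (0, -23, 8)
KM = (-42, -2, 28)
i: (-23)·28 - 8·(-2) = -644 - (-16) = -628
j: 8·(-42) - 0·28 = -336 - 0 = -336
k: 0·(-2) - (-23)·(-42) = 0 - 966 = -966
KL × KM = (-628, -336, -966)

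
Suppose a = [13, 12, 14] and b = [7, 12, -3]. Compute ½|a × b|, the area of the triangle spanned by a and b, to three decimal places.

i: 12·(-3) - 14·12 = -36 - 168 = -204
j: 14·7 - 13·(-3) = 98 - (-39) = 137
k: 13·12 - 12·7 = 156 - 84 = 72
a × b = (-204, 137, 72)
|a × b| = √((-204)² + 137² + 72²) = √65569 ≈ 256.0644
area = ½ · 256.0644 ≈ 128.032

128.032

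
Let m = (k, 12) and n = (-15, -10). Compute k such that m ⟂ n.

-8

m · n = k·(-15) + 12·(-10) = -120 - 15k
Set equal to 0: -15k = 120, so k = -8.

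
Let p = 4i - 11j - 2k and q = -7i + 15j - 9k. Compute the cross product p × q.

(129, 50, -17)

i: (-11)·(-9) - (-2)·15 = 99 - (-30) = 129
j: (-2)·(-7) - 4·(-9) = 14 - (-36) = 50
k: 4·15 - (-11)·(-7) = 60 - 77 = -17
p × q = (129, 50, -17)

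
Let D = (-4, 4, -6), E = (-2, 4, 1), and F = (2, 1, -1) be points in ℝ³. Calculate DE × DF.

DE = (2, 0, 7)
DF = (6, -3, 5)
i: 0·5 - 7·(-3) = 0 - (-21) = 21
j: 7·6 - 2·5 = 42 - 10 = 32
k: 2·(-3) - 0·6 = -6 - 0 = -6
DE × DF = (21, 32, -6)

(21, 32, -6)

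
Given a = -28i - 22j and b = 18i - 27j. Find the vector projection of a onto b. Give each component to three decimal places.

(1.538, -2.308)

a · b = (-28)·18 + (-22)·(-27) = -504 + 594 = 90
|b|² = 324 + 729 = 1053
proj_b a = (90/1053) · (18, -27) ≈ (1.538, -2.308)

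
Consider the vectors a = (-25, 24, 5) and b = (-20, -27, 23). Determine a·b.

a · b = (-25)·(-20) + 24·(-27) + 5·23 = 500 - 648 + 115 = -33

-33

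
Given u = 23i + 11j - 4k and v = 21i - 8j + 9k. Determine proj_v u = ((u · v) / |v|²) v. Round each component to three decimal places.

(12.865, -4.901, 5.514)

u · v = 23·21 + 11·(-8) + (-4)·9 = 483 - 88 - 36 = 359
|v|² = 441 + 64 + 81 = 586
proj_v u = (359/586) · (21, -8, 9) ≈ (12.865, -4.901, 5.514)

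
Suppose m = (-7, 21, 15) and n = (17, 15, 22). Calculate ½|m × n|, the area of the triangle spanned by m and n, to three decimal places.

330.490

i: 21·22 - 15·15 = 462 - 225 = 237
j: 15·17 - (-7)·22 = 255 - (-154) = 409
k: (-7)·15 - 21·17 = -105 - 357 = -462
m × n = (237, 409, -462)
|m × n| = √(237² + 409² + (-462)²) = √436894 ≈ 660.9796
area = ½ · 660.9796 ≈ 330.490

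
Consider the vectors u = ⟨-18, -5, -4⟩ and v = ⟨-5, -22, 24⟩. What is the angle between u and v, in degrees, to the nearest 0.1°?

80.5

u · v = (-18)·(-5) + (-5)·(-22) + (-4)·24 = 90 + 110 - 96 = 104
|u|² = 324 + 25 + 16 = 365,  |u| = √365 ≈ 19.104973
|v|² = 25 + 484 + 576 = 1085,  |v| = √1085 ≈ 32.939338
cos θ = 104 / (19.104973 · 32.939338) ≈ 0.16526
θ = arccos(0.16526) ≈ 80.5°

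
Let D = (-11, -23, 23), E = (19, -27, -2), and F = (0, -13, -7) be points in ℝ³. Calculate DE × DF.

(370, 625, 344)

DE = (30, -4, -25)
DF = (11, 10, -30)
i: (-4)·(-30) - (-25)·10 = 120 - (-250) = 370
j: (-25)·11 - 30·(-30) = -275 - (-900) = 625
k: 30·10 - (-4)·11 = 300 - (-44) = 344
DE × DF = (370, 625, 344)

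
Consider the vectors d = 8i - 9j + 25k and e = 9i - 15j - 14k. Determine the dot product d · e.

d · e = 8·9 + (-9)·(-15) + 25·(-14) = 72 + 135 - 350 = -143

-143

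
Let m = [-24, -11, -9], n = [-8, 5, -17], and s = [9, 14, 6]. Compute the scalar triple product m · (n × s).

-3864

n × s:
i: 5·6 - (-17)·14 = 30 - (-238) = 268
j: (-17)·9 - (-8)·6 = -153 - (-48) = -105
k: (-8)·14 - 5·9 = -112 - 45 = -157
n × s = (268, -105, -157)
m · (n × s) = (-24)·268 + (-11)·(-105) + (-9)·(-157) = -6432 + 1155 + 1413 = -3864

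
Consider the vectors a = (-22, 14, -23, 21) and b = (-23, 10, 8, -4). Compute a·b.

378

a · b = (-22)·(-23) + 14·10 + (-23)·8 + 21·(-4) = 506 + 140 - 184 - 84 = 378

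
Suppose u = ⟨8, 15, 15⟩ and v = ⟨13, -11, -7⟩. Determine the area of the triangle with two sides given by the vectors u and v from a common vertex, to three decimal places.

191.501

i: 15·(-7) - 15·(-11) = -105 - (-165) = 60
j: 15·13 - 8·(-7) = 195 - (-56) = 251
k: 8·(-11) - 15·13 = -88 - 195 = -283
u × v = (60, 251, -283)
|u × v| = √(60² + 251² + (-283)²) = √146690 ≈ 383.0013
area = ½ · 383.0013 ≈ 191.501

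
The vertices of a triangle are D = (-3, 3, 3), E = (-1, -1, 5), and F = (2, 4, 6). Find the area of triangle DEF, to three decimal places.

13.191

DE = (2, -4, 2),  DF = (5, 1, 3)
i: (-4)·3 - 2·1 = -12 - 2 = -14
j: 2·5 - 2·3 = 10 - 6 = 4
k: 2·1 - (-4)·5 = 2 - (-20) = 22
DE × DF = (-14, 4, 22)
|DE × DF| = √696 ≈ 26.3818
area = ½ · 26.3818 ≈ 13.191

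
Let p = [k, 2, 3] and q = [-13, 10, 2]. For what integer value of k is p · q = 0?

p · q = k·(-13) + 2·10 + 3·2 = 26 - 13k
Set equal to 0: -13k = -26, so k = 2.

2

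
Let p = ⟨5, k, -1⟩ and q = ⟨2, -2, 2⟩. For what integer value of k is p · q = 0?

p · q = 5·2 + k·(-2) + (-1)·2 = 8 - 2k
Set equal to 0: -2k = -8, so k = 4.

4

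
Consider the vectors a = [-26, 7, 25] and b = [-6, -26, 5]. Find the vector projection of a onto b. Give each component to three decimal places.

a · b = (-26)·(-6) + 7·(-26) + 25·5 = 156 - 182 + 125 = 99
|b|² = 36 + 676 + 25 = 737
proj_b a = (99/737) · (-6, -26, 5) ≈ (-0.806, -3.493, 0.672)

(-0.806, -3.493, 0.672)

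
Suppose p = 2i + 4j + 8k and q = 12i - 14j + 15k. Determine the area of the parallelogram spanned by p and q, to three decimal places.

199.289

i: 4·15 - 8·(-14) = 60 - (-112) = 172
j: 8·12 - 2·15 = 96 - 30 = 66
k: 2·(-14) - 4·12 = -28 - 48 = -76
p × q = (172, 66, -76)
|p × q| = √(172² + 66² + (-76)²) = √39716 ≈ 199.2887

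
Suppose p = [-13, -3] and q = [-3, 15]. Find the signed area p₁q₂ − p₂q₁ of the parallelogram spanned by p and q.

(-13)·15 - (-3)·(-3) = -195 - 9 = -204

-204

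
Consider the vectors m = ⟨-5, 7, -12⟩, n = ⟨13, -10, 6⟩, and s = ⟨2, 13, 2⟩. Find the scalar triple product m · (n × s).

-1876

n × s:
i: (-10)·2 - 6·13 = -20 - 78 = -98
j: 6·2 - 13·2 = 12 - 26 = -14
k: 13·13 - (-10)·2 = 169 - (-20) = 189
n × s = (-98, -14, 189)
m · (n × s) = (-5)·(-98) + 7·(-14) + (-12)·189 = 490 - 98 - 2268 = -1876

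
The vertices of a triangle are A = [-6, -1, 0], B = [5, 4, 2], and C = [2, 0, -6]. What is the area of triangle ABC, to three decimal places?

46.338

AB = (11, 5, 2),  AC = (8, 1, -6)
i: 5·(-6) - 2·1 = -30 - 2 = -32
j: 2·8 - 11·(-6) = 16 - (-66) = 82
k: 11·1 - 5·8 = 11 - 40 = -29
AB × AC = (-32, 82, -29)
|AB × AC| = √8589 ≈ 92.6769
area = ½ · 92.6769 ≈ 46.338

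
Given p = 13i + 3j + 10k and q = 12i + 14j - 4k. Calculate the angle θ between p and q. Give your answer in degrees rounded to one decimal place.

p · q = 13·12 + 3·14 + 10·(-4) = 156 + 42 - 40 = 158
|p|² = 169 + 9 + 100 = 278,  |p| = √278 ≈ 16.673332
|q|² = 144 + 196 + 16 = 356,  |q| = √356 ≈ 18.867962
cos θ = 158 / (16.673332 · 18.867962) ≈ 0.50224
θ = arccos(0.50224) ≈ 59.9°

59.9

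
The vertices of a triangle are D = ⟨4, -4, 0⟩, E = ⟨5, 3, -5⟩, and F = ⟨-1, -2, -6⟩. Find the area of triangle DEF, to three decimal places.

DE = (1, 7, -5),  DF = (-5, 2, -6)
i: 7·(-6) - (-5)·2 = -42 - (-10) = -32
j: (-5)·(-5) - 1·(-6) = 25 - (-6) = 31
k: 1·2 - 7·(-5) = 2 - (-35) = 37
DE × DF = (-32, 31, 37)
|DE × DF| = √3354 ≈ 57.9137
area = ½ · 57.9137 ≈ 28.957

28.957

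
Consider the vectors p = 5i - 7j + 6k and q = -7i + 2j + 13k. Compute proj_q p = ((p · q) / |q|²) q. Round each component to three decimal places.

p · q = 5·(-7) + (-7)·2 + 6·13 = -35 - 14 + 78 = 29
|q|² = 49 + 4 + 169 = 222
proj_q p = (29/222) · (-7, 2, 13) ≈ (-0.914, 0.261, 1.698)

(-0.914, 0.261, 1.698)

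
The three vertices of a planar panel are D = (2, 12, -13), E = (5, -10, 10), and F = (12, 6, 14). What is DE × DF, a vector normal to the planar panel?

(-456, 149, 202)

DE = (3, -22, 23)
DF = (10, -6, 27)
i: (-22)·27 - 23·(-6) = -594 - (-138) = -456
j: 23·10 - 3·27 = 230 - 81 = 149
k: 3·(-6) - (-22)·10 = -18 - (-220) = 202
DE × DF = (-456, 149, 202)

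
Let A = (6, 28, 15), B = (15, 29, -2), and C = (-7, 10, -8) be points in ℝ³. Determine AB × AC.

(-329, 428, -149)

AB = (9, 1, -17)
AC = (-13, -18, -23)
i: 1·(-23) - (-17)·(-18) = -23 - 306 = -329
j: (-17)·(-13) - 9·(-23) = 221 - (-207) = 428
k: 9·(-18) - 1·(-13) = -162 - (-13) = -149
AB × AC = (-329, 428, -149)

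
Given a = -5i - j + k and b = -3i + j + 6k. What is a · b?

20

a · b = (-5)·(-3) + (-1)·1 + 1·6 = 15 - 1 + 6 = 20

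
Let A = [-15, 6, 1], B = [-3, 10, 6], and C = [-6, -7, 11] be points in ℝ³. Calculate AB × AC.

AB = (12, 4, 5)
AC = (9, -13, 10)
i: 4·10 - 5·(-13) = 40 - (-65) = 105
j: 5·9 - 12·10 = 45 - 120 = -75
k: 12·(-13) - 4·9 = -156 - 36 = -192
AB × AC = (105, -75, -192)

(105, -75, -192)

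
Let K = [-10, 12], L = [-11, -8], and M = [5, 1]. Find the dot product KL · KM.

KL = L − K = (-1, -20)
KM = M − K = (15, -11)
KL · KM = (-1)·15 + (-20)·(-11) = -15 + 220 = 205

205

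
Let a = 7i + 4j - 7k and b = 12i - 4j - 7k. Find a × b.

i: 4·(-7) - (-7)·(-4) = -28 - 28 = -56
j: (-7)·12 - 7·(-7) = -84 - (-49) = -35
k: 7·(-4) - 4·12 = -28 - 48 = -76
a × b = (-56, -35, -76)

(-56, -35, -76)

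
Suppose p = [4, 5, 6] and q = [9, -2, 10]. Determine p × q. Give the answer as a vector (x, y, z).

(62, 14, -53)

i: 5·10 - 6·(-2) = 50 - (-12) = 62
j: 6·9 - 4·10 = 54 - 40 = 14
k: 4·(-2) - 5·9 = -8 - 45 = -53
p × q = (62, 14, -53)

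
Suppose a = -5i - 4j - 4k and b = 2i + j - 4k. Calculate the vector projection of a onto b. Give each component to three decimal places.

(0.190, 0.095, -0.381)

a · b = (-5)·2 + (-4)·1 + (-4)·(-4) = -10 - 4 + 16 = 2
|b|² = 4 + 1 + 16 = 21
proj_b a = (2/21) · (2, 1, -4) ≈ (0.190, 0.095, -0.381)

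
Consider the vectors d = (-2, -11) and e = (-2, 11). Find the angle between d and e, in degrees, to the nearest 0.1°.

d · e = (-2)·(-2) + (-11)·11 = 4 - 121 = -117
|d|² = 4 + 121 = 125,  |d| = √125 ≈ 11.180340
|e|² = 4 + 121 = 125,  |e| = √125 ≈ 11.180340
cos θ = -117 / (11.180340 · 11.180340) ≈ -0.93600
θ = arccos(-0.93600) ≈ 159.4°

159.4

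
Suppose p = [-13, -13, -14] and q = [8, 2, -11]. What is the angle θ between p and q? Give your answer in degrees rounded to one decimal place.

p · q = (-13)·8 + (-13)·2 + (-14)·(-11) = -104 - 26 + 154 = 24
|p|² = 169 + 169 + 196 = 534,  |p| = √534 ≈ 23.108440
|q|² = 64 + 4 + 121 = 189,  |q| = √189 ≈ 13.747727
cos θ = 24 / (23.108440 · 13.747727) ≈ 0.07555
θ = arccos(0.07555) ≈ 85.7°

85.7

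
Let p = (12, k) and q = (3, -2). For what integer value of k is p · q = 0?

p · q = 12·3 + k·(-2) = 36 - 2k
Set equal to 0: -2k = -36, so k = 18.

18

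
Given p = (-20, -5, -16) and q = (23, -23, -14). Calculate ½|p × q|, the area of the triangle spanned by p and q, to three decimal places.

458.076

i: (-5)·(-14) - (-16)·(-23) = 70 - 368 = -298
j: (-16)·23 - (-20)·(-14) = -368 - 280 = -648
k: (-20)·(-23) - (-5)·23 = 460 - (-115) = 575
p × q = (-298, -648, 575)
|p × q| = √((-298)² + (-648)² + 575²) = √839333 ≈ 916.1512
area = ½ · 916.1512 ≈ 458.076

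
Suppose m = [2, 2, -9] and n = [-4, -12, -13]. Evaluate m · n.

m · n = 2·(-4) + 2·(-12) + (-9)·(-13) = -8 - 24 + 117 = 85

85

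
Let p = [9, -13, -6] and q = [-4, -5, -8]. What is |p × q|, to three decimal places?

i: (-13)·(-8) - (-6)·(-5) = 104 - 30 = 74
j: (-6)·(-4) - 9·(-8) = 24 - (-72) = 96
k: 9·(-5) - (-13)·(-4) = -45 - 52 = -97
p × q = (74, 96, -97)
|p × q| = √(74² + 96² + (-97)²) = √24101 ≈ 155.2450

155.245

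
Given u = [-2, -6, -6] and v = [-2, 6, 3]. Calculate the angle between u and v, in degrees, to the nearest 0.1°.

u · v = (-2)·(-2) + (-6)·6 + (-6)·3 = 4 - 36 - 18 = -50
|u|² = 4 + 36 + 36 = 76,  |u| = √76 ≈ 8.717798
|v|² = 4 + 36 + 9 = 49,  |v| = √49 ≈ 7.000000
cos θ = -50 / (8.717798 · 7.000000) ≈ -0.81934
θ = arccos(-0.81934) ≈ 145.0°

145.0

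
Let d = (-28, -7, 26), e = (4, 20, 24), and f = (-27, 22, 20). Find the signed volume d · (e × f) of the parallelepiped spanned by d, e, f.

e × f:
i: 20·20 - 24·22 = 400 - 528 = -128
j: 24·(-27) - 4·20 = -648 - 80 = -728
k: 4·22 - 20·(-27) = 88 - (-540) = 628
e × f = (-128, -728, 628)
d · (e × f) = (-28)·(-128) + (-7)·(-728) + 26·628 = 3584 + 5096 + 16328 = 25008

25008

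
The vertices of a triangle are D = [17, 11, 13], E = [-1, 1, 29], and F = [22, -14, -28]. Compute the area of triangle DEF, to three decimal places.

578.590

DE = (-18, -10, 16),  DF = (5, -25, -41)
i: (-10)·(-41) - 16·(-25) = 410 - (-400) = 810
j: 16·5 - (-18)·(-41) = 80 - 738 = -658
k: (-18)·(-25) - (-10)·5 = 450 - (-50) = 500
DE × DF = (810, -658, 500)
|DE × DF| = √1339064 ≈ 1157.1793
area = ½ · 1157.1793 ≈ 578.590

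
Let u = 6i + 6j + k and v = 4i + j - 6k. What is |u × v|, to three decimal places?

i: 6·(-6) - 1·1 = -36 - 1 = -37
j: 1·4 - 6·(-6) = 4 - (-36) = 40
k: 6·1 - 6·4 = 6 - 24 = -18
u × v = (-37, 40, -18)
|u × v| = √((-37)² + 40² + (-18)²) = √3293 ≈ 57.3847

57.385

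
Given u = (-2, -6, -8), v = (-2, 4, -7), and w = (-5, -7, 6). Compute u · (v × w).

v × w:
i: 4·6 - (-7)·(-7) = 24 - 49 = -25
j: (-7)·(-5) - (-2)·6 = 35 - (-12) = 47
k: (-2)·(-7) - 4·(-5) = 14 - (-20) = 34
v × w = (-25, 47, 34)
u · (v × w) = (-2)·(-25) + (-6)·47 + (-8)·34 = 50 - 282 - 272 = -504

-504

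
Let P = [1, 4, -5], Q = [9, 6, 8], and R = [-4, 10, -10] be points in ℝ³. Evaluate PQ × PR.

(-88, -25, 58)

PQ = (8, 2, 13)
PR = (-5, 6, -5)
i: 2·(-5) - 13·6 = -10 - 78 = -88
j: 13·(-5) - 8·(-5) = -65 - (-40) = -25
k: 8·6 - 2·(-5) = 48 - (-10) = 58
PQ × PR = (-88, -25, 58)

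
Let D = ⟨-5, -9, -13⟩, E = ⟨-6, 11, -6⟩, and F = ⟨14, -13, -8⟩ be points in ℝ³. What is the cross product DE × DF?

DE = (-1, 20, 7)
DF = (19, -4, 5)
i: 20·5 - 7·(-4) = 100 - (-28) = 128
j: 7·19 - (-1)·5 = 133 - (-5) = 138
k: (-1)·(-4) - 20·19 = 4 - 380 = -376
DE × DF = (128, 138, -376)

(128, 138, -376)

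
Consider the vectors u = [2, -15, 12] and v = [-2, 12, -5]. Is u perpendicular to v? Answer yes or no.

no

u · v = 2·(-2) + (-15)·12 + 12·(-5) = -4 - 180 - 60 = -244
Nonzero, so the vectors are not orthogonal.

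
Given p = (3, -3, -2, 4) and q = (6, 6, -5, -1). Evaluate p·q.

p · q = 3·6 + (-3)·6 + (-2)·(-5) + 4·(-1) = 18 - 18 + 10 - 4 = 6

6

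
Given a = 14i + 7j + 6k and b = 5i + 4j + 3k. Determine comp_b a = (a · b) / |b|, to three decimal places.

a · b = 14·5 + 7·4 + 6·3 = 70 + 28 + 18 = 116
|b| = √(25 + 16 + 9) = √50 ≈ 7.0711
comp_b a = 116 / √50 ≈ 16.405

16.405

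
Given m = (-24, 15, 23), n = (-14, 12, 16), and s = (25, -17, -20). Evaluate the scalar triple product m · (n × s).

-394

n × s:
i: 12·(-20) - 16·(-17) = -240 - (-272) = 32
j: 16·25 - (-14)·(-20) = 400 - 280 = 120
k: (-14)·(-17) - 12·25 = 238 - 300 = -62
n × s = (32, 120, -62)
m · (n × s) = (-24)·32 + 15·120 + 23·(-62) = -768 + 1800 - 1426 = -394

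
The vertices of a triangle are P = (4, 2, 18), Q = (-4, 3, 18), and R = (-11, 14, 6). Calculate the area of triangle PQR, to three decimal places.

63.089

PQ = (-8, 1, 0),  PR = (-15, 12, -12)
i: 1·(-12) - 0·12 = -12 - 0 = -12
j: 0·(-15) - (-8)·(-12) = 0 - 96 = -96
k: (-8)·12 - 1·(-15) = -96 - (-15) = -81
PQ × PR = (-12, -96, -81)
|PQ × PR| = √15921 ≈ 126.1784
area = ½ · 126.1784 ≈ 63.089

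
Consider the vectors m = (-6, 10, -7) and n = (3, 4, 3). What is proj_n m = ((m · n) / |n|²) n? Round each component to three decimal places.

m · n = (-6)·3 + 10·4 + (-7)·3 = -18 + 40 - 21 = 1
|n|² = 9 + 16 + 9 = 34
proj_n m = (1/34) · (3, 4, 3) ≈ (0.088, 0.118, 0.088)

(0.088, 0.118, 0.088)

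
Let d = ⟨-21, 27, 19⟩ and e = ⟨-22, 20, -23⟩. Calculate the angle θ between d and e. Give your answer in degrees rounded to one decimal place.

d · e = (-21)·(-22) + 27·20 + 19·(-23) = 462 + 540 - 437 = 565
|d|² = 441 + 729 + 361 = 1531,  |d| = √1531 ≈ 39.127995
|e|² = 484 + 400 + 529 = 1413,  |e| = √1413 ≈ 37.589892
cos θ = 565 / (39.127995 · 37.589892) ≈ 0.38414
θ = arccos(0.38414) ≈ 67.4°

67.4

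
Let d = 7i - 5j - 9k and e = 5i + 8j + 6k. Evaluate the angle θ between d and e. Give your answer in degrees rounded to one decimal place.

115.1

d · e = 7·5 + (-5)·8 + (-9)·6 = 35 - 40 - 54 = -59
|d|² = 49 + 25 + 81 = 155,  |d| = √155 ≈ 12.449900
|e|² = 25 + 64 + 36 = 125,  |e| = √125 ≈ 11.180340
cos θ = -59 / (12.449900 · 11.180340) ≈ -0.42387
θ = arccos(-0.42387) ≈ 115.1°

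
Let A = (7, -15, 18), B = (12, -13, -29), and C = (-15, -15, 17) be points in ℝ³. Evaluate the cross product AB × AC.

AB = (5, 2, -47)
AC = (-22, 0, -1)
i: 2·(-1) - (-47)·0 = -2 - 0 = -2
j: (-47)·(-22) - 5·(-1) = 1034 - (-5) = 1039
k: 5·0 - 2·(-22) = 0 - (-44) = 44
AB × AC = (-2, 1039, 44)

(-2, 1039, 44)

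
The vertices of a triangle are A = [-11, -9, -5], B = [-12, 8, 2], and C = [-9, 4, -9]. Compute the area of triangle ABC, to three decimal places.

AB = (-1, 17, 7),  AC = (2, 13, -4)
i: 17·(-4) - 7·13 = -68 - 91 = -159
j: 7·2 - (-1)·(-4) = 14 - 4 = 10
k: (-1)·13 - 17·2 = -13 - 34 = -47
AB × AC = (-159, 10, -47)
|AB × AC| = √27590 ≈ 166.1024
area = ½ · 166.1024 ≈ 83.051

83.051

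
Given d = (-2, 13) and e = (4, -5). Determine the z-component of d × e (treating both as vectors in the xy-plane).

-42

(-2)·(-5) - 13·4 = 10 - 52 = -42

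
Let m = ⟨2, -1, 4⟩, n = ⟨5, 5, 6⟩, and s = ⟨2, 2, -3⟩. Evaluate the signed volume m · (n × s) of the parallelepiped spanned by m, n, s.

n × s:
i: 5·(-3) - 6·2 = -15 - 12 = -27
j: 6·2 - 5·(-3) = 12 - (-15) = 27
k: 5·2 - 5·2 = 10 - 10 = 0
n × s = (-27, 27, 0)
m · (n × s) = 2·(-27) + (-1)·27 + 4·0 = -54 - 27 + 0 = -81

-81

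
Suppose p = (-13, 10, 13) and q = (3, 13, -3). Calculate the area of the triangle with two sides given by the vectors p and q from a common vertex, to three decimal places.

140.714

i: 10·(-3) - 13·13 = -30 - 169 = -199
j: 13·3 - (-13)·(-3) = 39 - 39 = 0
k: (-13)·13 - 10·3 = -169 - 30 = -199
p × q = (-199, 0, -199)
|p × q| = √((-199)² + 0² + (-199)²) = √79202 ≈ 281.4285
area = ½ · 281.4285 ≈ 140.714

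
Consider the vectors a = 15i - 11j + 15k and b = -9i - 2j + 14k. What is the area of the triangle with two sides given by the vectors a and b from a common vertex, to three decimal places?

i: (-11)·14 - 15·(-2) = -154 - (-30) = -124
j: 15·(-9) - 15·14 = -135 - 210 = -345
k: 15·(-2) - (-11)·(-9) = -30 - 99 = -129
a × b = (-124, -345, -129)
|a × b| = √((-124)² + (-345)² + (-129)²) = √151042 ≈ 388.6412
area = ½ · 388.6412 ≈ 194.321

194.321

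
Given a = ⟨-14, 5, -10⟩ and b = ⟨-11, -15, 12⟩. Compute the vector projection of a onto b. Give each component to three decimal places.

a · b = (-14)·(-11) + 5·(-15) + (-10)·12 = 154 - 75 - 120 = -41
|b|² = 121 + 225 + 144 = 490
proj_b a = (-41/490) · (-11, -15, 12) ≈ (0.920, 1.255, -1.004)

(0.920, 1.255, -1.004)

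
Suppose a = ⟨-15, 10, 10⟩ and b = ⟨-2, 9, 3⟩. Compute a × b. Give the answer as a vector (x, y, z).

(-60, 25, -115)

i: 10·3 - 10·9 = 30 - 90 = -60
j: 10·(-2) - (-15)·3 = -20 - (-45) = 25
k: (-15)·9 - 10·(-2) = -135 - (-20) = -115
a × b = (-60, 25, -115)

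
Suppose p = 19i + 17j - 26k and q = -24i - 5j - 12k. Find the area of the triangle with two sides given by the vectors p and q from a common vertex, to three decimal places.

i: 17·(-12) - (-26)·(-5) = -204 - 130 = -334
j: (-26)·(-24) - 19·(-12) = 624 - (-228) = 852
k: 19·(-5) - 17·(-24) = -95 - (-408) = 313
p × q = (-334, 852, 313)
|p × q| = √((-334)² + 852² + 313²) = √935429 ≈ 967.1758
area = ½ · 967.1758 ≈ 483.588

483.588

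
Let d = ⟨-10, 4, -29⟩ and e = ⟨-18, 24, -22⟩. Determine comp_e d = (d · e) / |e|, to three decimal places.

d · e = (-10)·(-18) + 4·24 + (-29)·(-22) = 180 + 96 + 638 = 914
|e| = √(324 + 576 + 484) = √1384 ≈ 37.2022
comp_e d = 914 / √1384 ≈ 24.568

24.568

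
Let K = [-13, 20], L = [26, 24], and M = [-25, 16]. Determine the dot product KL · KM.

-484

KL = L − K = (39, 4)
KM = M − K = (-12, -4)
KL · KM = 39·(-12) + 4·(-4) = -468 - 16 = -484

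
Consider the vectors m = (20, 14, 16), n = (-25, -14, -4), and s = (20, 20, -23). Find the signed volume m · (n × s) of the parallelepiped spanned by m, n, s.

-4650

n × s:
i: (-14)·(-23) - (-4)·20 = 322 - (-80) = 402
j: (-4)·20 - (-25)·(-23) = -80 - 575 = -655
k: (-25)·20 - (-14)·20 = -500 - (-280) = -220
n × s = (402, -655, -220)
m · (n × s) = 20·402 + 14·(-655) + 16·(-220) = 8040 - 9170 - 3520 = -4650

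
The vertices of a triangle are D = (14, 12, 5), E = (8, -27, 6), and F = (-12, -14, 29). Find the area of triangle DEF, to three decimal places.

DE = (-6, -39, 1),  DF = (-26, -26, 24)
i: (-39)·24 - 1·(-26) = -936 - (-26) = -910
j: 1·(-26) - (-6)·24 = -26 - (-144) = 118
k: (-6)·(-26) - (-39)·(-26) = 156 - 1014 = -858
DE × DF = (-910, 118, -858)
|DE × DF| = √1578188 ≈ 1256.2595
area = ½ · 1256.2595 ≈ 628.130

628.130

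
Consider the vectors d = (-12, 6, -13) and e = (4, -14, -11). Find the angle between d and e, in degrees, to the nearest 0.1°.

d · e = (-12)·4 + 6·(-14) + (-13)·(-11) = -48 - 84 + 143 = 11
|d|² = 144 + 36 + 169 = 349,  |d| = √349 ≈ 18.681542
|e|² = 16 + 196 + 121 = 333,  |e| = √333 ≈ 18.248288
cos θ = 11 / (18.681542 · 18.248288) ≈ 0.03227
θ = arccos(0.03227) ≈ 88.2°

88.2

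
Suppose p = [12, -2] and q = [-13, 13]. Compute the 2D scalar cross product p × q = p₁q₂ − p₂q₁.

12·13 - (-2)·(-13) = 156 - 26 = 130

130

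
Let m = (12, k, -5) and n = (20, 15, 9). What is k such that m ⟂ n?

-13

m · n = 12·20 + k·15 + (-5)·9 = 195 + 15k
Set equal to 0: 15k = -195, so k = -13.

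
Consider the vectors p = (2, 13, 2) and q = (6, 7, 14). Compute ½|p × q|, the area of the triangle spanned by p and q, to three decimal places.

i: 13·14 - 2·7 = 182 - 14 = 168
j: 2·6 - 2·14 = 12 - 28 = -16
k: 2·7 - 13·6 = 14 - 78 = -64
p × q = (168, -16, -64)
|p × q| = √(168² + (-16)² + (-64)²) = √32576 ≈ 180.4882
area = ½ · 180.4882 ≈ 90.244

90.244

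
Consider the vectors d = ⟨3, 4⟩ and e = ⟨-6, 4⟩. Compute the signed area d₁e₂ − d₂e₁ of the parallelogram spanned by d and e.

36

3·4 - 4·(-6) = 12 - (-24) = 36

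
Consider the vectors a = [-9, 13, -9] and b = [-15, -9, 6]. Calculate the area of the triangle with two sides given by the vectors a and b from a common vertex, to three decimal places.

167.262

i: 13·6 - (-9)·(-9) = 78 - 81 = -3
j: (-9)·(-15) - (-9)·6 = 135 - (-54) = 189
k: (-9)·(-9) - 13·(-15) = 81 - (-195) = 276
a × b = (-3, 189, 276)
|a × b| = √((-3)² + 189² + 276²) = √111906 ≈ 334.5235
area = ½ · 334.5235 ≈ 167.262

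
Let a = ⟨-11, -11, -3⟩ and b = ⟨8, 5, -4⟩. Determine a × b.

(59, -68, 33)

i: (-11)·(-4) - (-3)·5 = 44 - (-15) = 59
j: (-3)·8 - (-11)·(-4) = -24 - 44 = -68
k: (-11)·5 - (-11)·8 = -55 - (-88) = 33
a × b = (59, -68, 33)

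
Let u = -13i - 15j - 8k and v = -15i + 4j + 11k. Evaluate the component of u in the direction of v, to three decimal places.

2.470

u · v = (-13)·(-15) + (-15)·4 + (-8)·11 = 195 - 60 - 88 = 47
|v| = √(225 + 16 + 121) = √362 ≈ 19.0263
comp_v u = 47 / √362 ≈ 2.470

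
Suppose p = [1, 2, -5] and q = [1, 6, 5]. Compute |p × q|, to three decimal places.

41.425

i: 2·5 - (-5)·6 = 10 - (-30) = 40
j: (-5)·1 - 1·5 = -5 - 5 = -10
k: 1·6 - 2·1 = 6 - 2 = 4
p × q = (40, -10, 4)
|p × q| = √(40² + (-10)² + 4²) = √1716 ≈ 41.4246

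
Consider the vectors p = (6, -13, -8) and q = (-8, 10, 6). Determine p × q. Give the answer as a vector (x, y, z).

i: (-13)·6 - (-8)·10 = -78 - (-80) = 2
j: (-8)·(-8) - 6·6 = 64 - 36 = 28
k: 6·10 - (-13)·(-8) = 60 - 104 = -44
p × q = (2, 28, -44)

(2, 28, -44)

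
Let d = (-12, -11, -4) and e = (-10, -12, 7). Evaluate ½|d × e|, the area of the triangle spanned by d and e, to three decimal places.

89.662

i: (-11)·7 - (-4)·(-12) = -77 - 48 = -125
j: (-4)·(-10) - (-12)·7 = 40 - (-84) = 124
k: (-12)·(-12) - (-11)·(-10) = 144 - 110 = 34
d × e = (-125, 124, 34)
|d × e| = √((-125)² + 124² + 34²) = √32157 ≈ 179.3237
area = ½ · 179.3237 ≈ 89.662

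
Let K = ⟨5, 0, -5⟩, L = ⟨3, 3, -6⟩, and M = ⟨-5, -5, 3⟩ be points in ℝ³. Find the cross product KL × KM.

(19, 26, 40)

KL = (-2, 3, -1)
KM = (-10, -5, 8)
i: 3·8 - (-1)·(-5) = 24 - 5 = 19
j: (-1)·(-10) - (-2)·8 = 10 - (-16) = 26
k: (-2)·(-5) - 3·(-10) = 10 - (-30) = 40
KL × KM = (19, 26, 40)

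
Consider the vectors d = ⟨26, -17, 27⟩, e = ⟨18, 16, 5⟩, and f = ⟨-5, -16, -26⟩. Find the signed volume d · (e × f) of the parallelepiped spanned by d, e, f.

-21883

e × f:
i: 16·(-26) - 5·(-16) = -416 - (-80) = -336
j: 5·(-5) - 18·(-26) = -25 - (-468) = 443
k: 18·(-16) - 16·(-5) = -288 - (-80) = -208
e × f = (-336, 443, -208)
d · (e × f) = 26·(-336) + (-17)·443 + 27·(-208) = -8736 - 7531 - 5616 = -21883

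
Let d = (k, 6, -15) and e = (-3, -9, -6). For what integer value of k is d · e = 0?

12

d · e = k·(-3) + 6·(-9) + (-15)·(-6) = 36 - 3k
Set equal to 0: -3k = -36, so k = 12.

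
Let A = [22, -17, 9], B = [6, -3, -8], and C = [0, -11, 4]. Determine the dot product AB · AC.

521

AB = B − A = (-16, 14, -17)
AC = C − A = (-22, 6, -5)
AB · AC = (-16)·(-22) + 14·6 + (-17)·(-5) = 352 + 84 + 85 = 521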